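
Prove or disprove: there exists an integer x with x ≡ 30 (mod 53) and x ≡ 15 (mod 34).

x = 83

The moduli 53 and 34 are coprime, so by the Chinese Remainder Theorem a unique solution modulo 1802 exists.
Any solution of the first congruence is x = 30 + 53t; substituting into the second, 53t ≡ 15 − 30 ≡ 19 (mod 34).
53 ≡ 19 (mod 34), so this reads 19t ≡ 19 (mod 34). Note 19·9 = 171 ≡ 1 (mod 34) (as 171 − 1 = 5·34), so 19⁻¹ ≡ 9.
Therefore t ≡ 9·19 = 171 ≡ 1 (mod 34).
Taking t = 1 gives x = 30 + 53·1 = 83.
Verify: 83 = 1·53 + 30 and 83 = 2·34 + 15. ✓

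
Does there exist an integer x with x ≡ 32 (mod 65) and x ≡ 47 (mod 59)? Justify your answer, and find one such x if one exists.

x = 2112

Since 65 and 59 share no common factor, CRT says the pair of congruences has a solution (unique mod 3835).
Write x = 32 + 65t and require 32 + 65t ≡ 47 (mod 59), i.e. 65t ≡ 15 (mod 59).
65 ≡ 6 (mod 59), so this reads 6t ≡ 15 (mod 59). Invert 6 mod 59 by the Euclidean algorithm: 59 = 9·6 + 5, 6 = 1·5 + 1, 5 = 5·1 + 0; back-substituting, 1 = 6 − 1·5 = 6 − (59 − 9·6) = −59 + 10·6. Hence 6·10 ≡ 1, so 6⁻¹ ≡ 10 (mod 59).
Therefore t ≡ 10·15 = 150 ≡ 32 (mod 59).
Taking t = 32 gives x = 32 + 65·32 = 2112.
Check: 2112 mod 65 = 32, 2112 mod 59 = 47. ✓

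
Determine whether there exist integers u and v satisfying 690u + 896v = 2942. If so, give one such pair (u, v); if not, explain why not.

gcd(690, 896) = 2, and 2 divides 2942, so integer solutions exist.
Dividing through by 2 reduces the equation to 345u + 448v = 1471.
Euclidean algorithm: 448 = 1·345 + 103, 345 = 3·103 + 36, 103 = 2·36 + 31, 36 = 1·31 + 5, 31 = 6·5 + 1, 5 = 5·1 + 0.
Unwinding: 1 = 31 − 6·5 = 31 − 6·(36 − 1·31) = −6·36 + 7·31 = −6·36 + 7·(103 − 2·36) = 7·103 − 20·36 = 7·103 − 20·(345 − 3·103) = −20·345 + 67·103 = −20·345 + 67·(448 − 1·345) = 67·448 − 87·345, i.e. 345·(-87) + 448·67 = 1.
Multiplying through by 1471: u = (-87)·1471 = -127977, v = 67·1471 = 98557 is a solution.
Adding 286·448 to u and subtracting 286·345 from v gives the tidier solution (151, -113).
Indeed 690·151 + 896·(-113) = 104190 − 101248 = 2942.

u = 151, v = -113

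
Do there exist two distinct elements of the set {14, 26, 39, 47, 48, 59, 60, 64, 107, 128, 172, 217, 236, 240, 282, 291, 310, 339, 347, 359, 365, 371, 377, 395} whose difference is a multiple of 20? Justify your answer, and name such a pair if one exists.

Yes: 39 and 59.

Reduce each element mod 20: 14↦14, 26↦6, 39↦19, 47↦7, 48↦8, 59↦19, 60↦0, 64↦4, 107↦7, 128↦8, 172↦12, 217↦17, 236↦16, 240↦0, 282↦2, 291↦11, 310↦10, 339↦19, 347↦7, 359↦19, 365↦5, 371↦11, 377↦17, 395↦15. The residue 19 repeats (at 39 and 59), and 59 − 39 = 20 = 1·20.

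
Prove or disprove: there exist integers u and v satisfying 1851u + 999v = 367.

No, no such integers exist.

gcd(1851, 999) = 3, so every integer of the form 1851u + 999v is a multiple of 3.
However 367 leaves remainder 1 on division by 3.
Therefore 1851u + 999v = 367 has no solution in integers.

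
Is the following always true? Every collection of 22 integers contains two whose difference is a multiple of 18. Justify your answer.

Partition the integers by their residue mod 18; there are 18 classes.
Placing 22 integers into 18 classes, some class receives at least two — say a and b.
Then a ≡ b (mod 18), i.e. 18 ∣ (a − b).

True.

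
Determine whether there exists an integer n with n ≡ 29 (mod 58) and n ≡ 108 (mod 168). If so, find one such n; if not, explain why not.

No, no such integer exists.

Both moduli are multiples of 2 = gcd(58, 168), so any solution would satisfy n ≡ 29 and n ≡ 108 modulo 2 simultaneously.
But 29 mod 2 = 1 while 108 mod 2 = 0, a contradiction.
So no integer satisfies both congruences.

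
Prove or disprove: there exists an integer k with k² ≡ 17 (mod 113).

113 is prime, so by Euler's criterion 17 is a square mod 113 iff 17^((113−1)/2) = 17^56 ≡ 1 (mod 113).
Squaring successively (mod 113): 17^2 = 289 ≡ 63; 17^4 ≡ 63² = 3969 ≡ 14; 17^8 ≡ 14² = 196 ≡ 83; 17^16 ≡ 83² = 6889 ≡ 109; 17^32 ≡ 109² = 11881 ≡ 16.
Since 56 = 32 + 16 + 8, 17^56 ≡ 16 · 109 · 83; multiplying out mod 113: 16·109 = 1744 ≡ 49, then 49·83 = 4067 ≡ 112. Thus 17^56 ≡ 112 ≡ −1 (mod 113).
By Euler's criterion 17 is a quadratic non-residue mod 113: no k satisfies k² ≡ 17 (mod 113).

There is no such integer.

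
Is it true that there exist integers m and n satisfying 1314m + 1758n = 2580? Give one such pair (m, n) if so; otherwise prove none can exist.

m = 208, n = -154

Every value of 1314m + 1758n is a multiple of gcd(1314, 1758) = 6; since 6 ∣ 2580, solutions exist.
Dividing through by 6 reduces the equation to 219m + 293n = 430.
Dividing repeatedly: 293 = 1·219 + 74, 219 = 2·74 + 71, 74 = 1·71 + 3, 71 = 23·3 + 2, 3 = 1·2 + 1, 2 = 2·1 + 0.
Unwinding: 1 = 3 − 1·2 = 3 − (71 − 23·3) = −71 + 24·3 = −71 + 24·(74 − 1·71) = 24·74 − 25·71 = 24·74 − 25·(219 − 2·74) = −25·219 + 74·74 = −25·219 + 74·(293 − 1·219) = 74·293 − 99·219, i.e. 219·(-99) + 293·74 = 1.
Scaling by 430 gives the particular solution (m, n) = (-42570, 31820).
Adding 146·293 to m and subtracting 146·219 from n gives the tidier solution (208, -154).
Indeed 1314·208 + 1758·(-154) = 273312 − 270732 = 2580.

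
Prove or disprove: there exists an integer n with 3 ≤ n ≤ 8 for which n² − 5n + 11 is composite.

n = 7

At n = 7: 7² − 5·7 + 11 = 25 = 5·5, which is composite.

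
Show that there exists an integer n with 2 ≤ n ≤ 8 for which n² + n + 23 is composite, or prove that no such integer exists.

At n = 8: 8² + 8 + 23 = 95 = 5·19, which is composite.

n = 8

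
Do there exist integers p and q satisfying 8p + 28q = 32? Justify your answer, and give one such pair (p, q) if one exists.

p = 4, q = 0

Since gcd(8, 28) = 4 and 32 = 4·8, Bézout's identity guarantees a solution.
Dividing through by 4 reduces the equation to 2p + 7q = 8.
Euclidean algorithm: 7 = 3·2 + 1, 2 = 2·1 + 0.
Working back up the chain: 1 = 7 − 3·2. So 2·(-3) + 7·1 = 1.
Multiplying through by 8: p = (-3)·8 = -24, q = 1·8 = 8 is a solution.
The general solution is p = -24 + 7k, q = 8 − 2k; taking k = 4 gives the smaller pair p = 4, q = 0.
Check: 8·4 + 28·0 = 32 + 0 = 32. ✓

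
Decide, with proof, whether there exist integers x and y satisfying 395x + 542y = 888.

x = 182, y = -131

395 and 542 are coprime, so 395x + 542y ranges over all of ℤ.
Run the Euclidean algorithm on 542 and 395: 542 = 1·395 + 147, 395 = 2·147 + 101, 147 = 1·101 + 46, 101 = 2·46 + 9, 46 = 5·9 + 1, 9 = 9·1 + 0.
Working back up the chain: 1 = 46 − 5·9 = 46 − 5·(101 − 2·46) = −5·101 + 11·46 = −5·101 + 11·(147 − 1·101) = 11·147 − 16·101 = 11·147 − 16·(395 − 2·147) = −16·395 + 43·147 = −16·395 + 43·(542 − 1·395) = 43·542 − 59·395. So 395·(-59) + 542·43 = 1.
Multiplying through by 888: x = (-59)·888 = -52392, y = 43·888 = 38184 is a solution.
The general solution is x = -52392 + 542k, y = 38184 − 395k; taking k = 97 gives the smaller pair x = 182, y = -131.
Indeed 395·182 + 542·(-131) = 71890 − 71002 = 888.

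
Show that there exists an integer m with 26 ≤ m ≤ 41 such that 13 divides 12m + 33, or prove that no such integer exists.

Scanning upward from m = 26 gives 345, 357, 369, 381, 393, 405, 417, none divisible by 13. Try m = 33: 12·33 + 33 = 429 = 33·13, which is divisible by 13.

m = 33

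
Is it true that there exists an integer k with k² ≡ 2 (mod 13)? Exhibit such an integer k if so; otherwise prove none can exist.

Since (13 − k)² ≡ k² (mod 13), it suffices to square k = 0, 1, …, 6: the residues are 0, 1, 4, 9, 3, 12, 10.
So the quadratic residues mod 13 are {0, 1, 3, 4, 9, 10, 12}, and 2 is not among them.
Therefore k² ≡ 2 (mod 13) has no solution.

There is no such integer.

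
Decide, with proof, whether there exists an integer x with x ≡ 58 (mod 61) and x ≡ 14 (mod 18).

x = 302

gcd(61, 18) = 1, so the Chinese Remainder Theorem guarantees exactly one residue class mod 1098 satisfying both.
Write x = 58 + 61t and require 58 + 61t ≡ 14 (mod 18), i.e. 61t ≡ 10 (mod 18).
61 ≡ 7 (mod 18), so this reads 7t ≡ 10 (mod 18). Since 7·13 = 91 = 5·18 + 1, the inverse of 7 mod 18 is 13.
Multiplying by 13: t ≡ 13·10 = 130 ≡ 4 (mod 18).
Taking t = 4 gives x = 58 + 61·4 = 302.
Indeed 302 ≡ 58 (mod 61) and 302 ≡ 14 (mod 18).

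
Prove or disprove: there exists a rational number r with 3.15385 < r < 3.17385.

r = 19/6

Scale by 6: the interval becomes (18.92310, 19.04310), which contains the integer 19.
Hence 19/6 is a rational number with 3.15385 < 19/6 < 3.17385.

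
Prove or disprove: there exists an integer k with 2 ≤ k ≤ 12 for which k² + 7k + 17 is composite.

At k = 9: 9² + 7·9 + 17 = 161 = 7·23, which is composite.

k = 9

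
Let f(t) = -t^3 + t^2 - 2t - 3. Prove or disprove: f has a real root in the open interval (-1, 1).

f(-1) = 1 and f(1) = -5, which have opposite signs.
f is continuous everywhere (it is a polynomial), in particular on [-1, 1].
By the Intermediate Value Theorem, f takes the value 0 somewhere in the open interval.

Yes, f has a root in the interval.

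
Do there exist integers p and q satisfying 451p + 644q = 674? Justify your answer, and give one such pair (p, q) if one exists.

p = 150, q = -104

451 and 644 are coprime, so 451p + 644q ranges over all of ℤ.
Run the Euclidean algorithm on 644 and 451: 644 = 1·451 + 193, 451 = 2·193 + 65, 193 = 2·65 + 63, 65 = 1·63 + 2, 63 = 31·2 + 1, 2 = 2·1 + 0.
Unwinding: 1 = 63 − 31·2 = 63 − 31·(65 − 1·63) = −31·65 + 32·63 = −31·65 + 32·(193 − 2·65) = 32·193 − 95·65 = 32·193 − 95·(451 − 2·193) = −95·451 + 222·193 = −95·451 + 222·(644 − 1·451) = 222·644 − 317·451, i.e. 451·(-317) + 644·222 = 1.
Multiplying through by 674: p = (-317)·674 = -213658, q = 222·674 = 149628 is a solution.
Shifting by a multiple of (644, −451) keeps it a solution: p = -213658 + 332·644 = 150, q = 149628 − 332·451 = -104.
Check: 451·150 + 644·(-104) = 67650 − 66976 = 674. ✓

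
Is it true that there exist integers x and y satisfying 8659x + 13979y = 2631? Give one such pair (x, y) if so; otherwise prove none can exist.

Both 8659 and 13979 are divisible by gcd(8659, 13979) = 7, hence so is any combination 8659x + 13979y.
However 2631 leaves remainder 6 on division by 7.
Therefore 8659x + 13979y = 2631 has no solution in integers.

There are no such integers.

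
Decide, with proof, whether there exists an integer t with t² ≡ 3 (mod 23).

Take t = 16. Then 16² = 256 = 11·23 + 3, so 16² ≡ 3 (mod 23).

t = 16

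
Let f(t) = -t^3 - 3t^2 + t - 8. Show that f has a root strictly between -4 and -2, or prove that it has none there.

f(-4) = 4 and f(-2) = -14, which have opposite signs.
Since f is a polynomial it is continuous on [-4, -2].
By the Intermediate Value Theorem, f takes the value 0 somewhere in the open interval.

Such a root exists.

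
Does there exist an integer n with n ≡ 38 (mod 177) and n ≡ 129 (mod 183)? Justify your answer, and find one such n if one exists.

No such integer exists.

Both moduli are multiples of 3 = gcd(177, 183), so any solution would satisfy n ≡ 38 and n ≡ 129 modulo 3 simultaneously.
However 38 ≡ 2 and 129 ≡ 0 (mod 3), and 2 ≠ 0.
So no integer satisfies both congruences.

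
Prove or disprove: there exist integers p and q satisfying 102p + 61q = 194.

p = 33, q = -52

102 and 61 are coprime, so 102p + 61q ranges over all of ℤ.
Euclidean algorithm: 102 = 1·61 + 41, 61 = 1·41 + 20, 41 = 2·20 + 1, 20 = 20·1 + 0.
Working back up the chain: 1 = 41 − 2·20 = 41 − 2·(61 − 1·41) = −2·61 + 3·41 = −2·61 + 3·(102 − 1·61) = 3·102 − 5·61. So 102·3 + 61·(-5) = 1.
Scaling by 194 gives the particular solution (p, q) = (582, -970).
Subtracting 9·61 from p and adding 9·102 to q gives the tidier solution (33, -52).
Check: 102·33 + 61·(-52) = 3366 − 3172 = 194. ✓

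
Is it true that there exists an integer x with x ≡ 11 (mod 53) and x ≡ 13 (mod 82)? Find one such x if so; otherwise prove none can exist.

x = 2555

The moduli 53 and 82 are coprime, so by the Chinese Remainder Theorem a unique solution modulo 4346 exists.
Write x = 11 + 53t and require 11 + 53t ≡ 13 (mod 82), i.e. 53t ≡ 2 (mod 82).
Invert 53 mod 82 by the Euclidean algorithm: 82 = 1·53 + 29, 53 = 1·29 + 24, 29 = 1·24 + 5, 24 = 4·5 + 4, 5 = 1·4 + 1, 4 = 4·1 + 0; back-substituting, 1 = 5 − 1·4 = 5 − (24 − 4·5) = −24 + 5·5 = −24 + 5·(29 − 1·24) = 5·29 − 6·24 = 5·29 − 6·(53 − 1·29) = −6·53 + 11·29 = −6·53 + 11·(82 − 1·53) = 11·82 − 17·53. Hence 53·(-17) ≡ 1, so 53⁻¹ ≡ -17 ≡ 65 (mod 82).
Therefore t ≡ 65·2 = 130 ≡ 48 (mod 82).
Taking t = 48 gives x = 11 + 53·48 = 2555.
Verify: 2555 = 48·53 + 11 and 2555 = 31·82 + 13. ✓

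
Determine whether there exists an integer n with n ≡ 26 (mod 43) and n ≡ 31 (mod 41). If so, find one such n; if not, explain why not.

n = 1015

The moduli 43 and 41 are coprime, so by the Chinese Remainder Theorem a unique solution modulo 1763 exists.
Write n = 26 + 43t and require 26 + 43t ≡ 31 (mod 41), i.e. 43t ≡ 5 (mod 41).
43 ≡ 2 (mod 41), so this reads 2t ≡ 5 (mod 41). Since 2·21 = 42 = 1·41 + 1, the inverse of 2 mod 41 is 21.
Therefore t ≡ 21·5 = 105 ≡ 23 (mod 41).
Taking t = 23 gives n = 26 + 43·23 = 1015.
Check: 1015 mod 43 = 26, 1015 mod 41 = 31. ✓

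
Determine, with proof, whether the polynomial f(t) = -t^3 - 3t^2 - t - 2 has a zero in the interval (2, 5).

The endpoint values f(2) = -24 and f(5) = -207 are both negative. Claim: f(t) < 0 for every t in (2, 5).
Substitute t = 2 + u, where 0 < u < 3 on the interval. Expanding, f(2 + u) = -u^3 - 9u^2 - 25u - 24.
All 4 nonzero coefficients of this polynomial in u are negative; hence for u > 0 the value is a sum of negative terms (the constant -24 among them).
Therefore f(t) < 0 throughout (2, 5), and f has no zero there.

No.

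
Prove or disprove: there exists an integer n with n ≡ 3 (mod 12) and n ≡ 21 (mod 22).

n = 87

The moduli are not coprime: gcd(12, 22) = 2. Compatibility requires 2 ∣ (21 − 3) = 18, which holds, so solutions exist.
Step through n = 3, 3 + 12, 3 + 2·12, …: the values 3, 15, 27, 39, 51, 63, 75, 87 reduce mod 22 to 3, 15, 5, 17, 7, 19, 9, 21. The value 87 hits 21.
Indeed 87 ≡ 3 (mod 12) and 87 ≡ 21 (mod 22).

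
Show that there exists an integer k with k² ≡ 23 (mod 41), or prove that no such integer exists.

k = 8

Take k = 8. Then 8² = 64 = 1·41 + 23, so 8² ≡ 23 (mod 41).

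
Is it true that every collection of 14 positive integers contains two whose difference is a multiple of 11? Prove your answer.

Each integer lies in one of the 11 residue classes modulo 11.
With 14 integers and only 11 classes, the pigeonhole principle forces two of them, say a and b, into the same class.
Then a ≡ b (mod 11), i.e. 11 ∣ (a − b).

True.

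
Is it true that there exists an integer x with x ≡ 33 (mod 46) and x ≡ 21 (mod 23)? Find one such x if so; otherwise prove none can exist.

There is no such integer.

gcd(46, 23) = 23. If x ≡ 33 (mod 46) and x ≡ 21 (mod 23), then x ≡ 33 (mod 23) and x ≡ 21 (mod 23).
These are incompatible: 33 − 21 = 12 is not divisible by 23.
Therefore no such x exists.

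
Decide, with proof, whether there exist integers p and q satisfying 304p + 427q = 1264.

p = 139, q = -96

304 and 427 are coprime, so 304p + 427q ranges over all of ℤ.
Dividing repeatedly: 427 = 1·304 + 123, 304 = 2·123 + 58, 123 = 2·58 + 7, 58 = 8·7 + 2, 7 = 3·2 + 1, 2 = 2·1 + 0.
Unwinding: 1 = 7 − 3·2 = 7 − 3·(58 − 8·7) = −3·58 + 25·7 = −3·58 + 25·(123 − 2·58) = 25·123 − 53·58 = 25·123 − 53·(304 − 2·123) = −53·304 + 131·123 = −53·304 + 131·(427 − 1·304) = 131·427 − 184·304, i.e. 304·(-184) + 427·131 = 1.
Multiplying through by 1264: p = (-184)·1264 = -232576, q = 131·1264 = 165584 is a solution.
Adding 545·427 to p and subtracting 545·304 from q gives the tidier solution (139, -96).
Indeed 304·139 + 427·(-96) = 42256 − 40992 = 1264.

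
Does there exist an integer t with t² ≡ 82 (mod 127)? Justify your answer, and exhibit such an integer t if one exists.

t = 35 works: 35² = 1225, and 1225 − 82 = 1143 = 9·127.

t = 35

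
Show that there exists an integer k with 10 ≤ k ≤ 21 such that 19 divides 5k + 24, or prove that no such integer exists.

At k = 18 we get 5·18 + 24 = 114, and 114 = 19·6.

k = 18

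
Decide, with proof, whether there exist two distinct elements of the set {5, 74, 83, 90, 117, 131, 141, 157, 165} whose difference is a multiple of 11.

There is no such pair.

Reduce each element modulo 11: 5↦5, 74↦8, 83↦6, 90↦2, 117↦7, 131↦10, 141↦9, 157↦3, 165↦0.
These 9 residues are pairwise different, hence no difference of two elements is divisible by 11.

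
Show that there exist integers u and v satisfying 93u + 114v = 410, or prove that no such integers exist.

There are no such integers.

Any value of 93u + 114v is a multiple of gcd(93, 114) = 3.
But 410 is not a multiple of 3 (it leaves remainder 2).
So the equation is unsolvable over ℤ.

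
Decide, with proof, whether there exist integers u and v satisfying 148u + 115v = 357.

148 and 115 are coprime, so 148u + 115v ranges over all of ℤ.
Run the Euclidean algorithm on 148 and 115: 148 = 1·115 + 33, 115 = 3·33 + 16, 33 = 2·16 + 1, 16 = 16·1 + 0.
Working back up the chain: 1 = 33 − 2·16 = 33 − 2·(115 − 3·33) = −2·115 + 7·33 = −2·115 + 7·(148 − 1·115) = 7·148 − 9·115. So 148·7 + 115·(-9) = 1.
Scaling by 357 gives the particular solution (u, v) = (2499, -3213).
Shifting by a multiple of (115, −148) keeps it a solution: u = 2499 − 21·115 = 84, v = -3213 + 21·148 = -105.
Indeed 148·84 + 115·(-105) = 12432 − 12075 = 357.

u = 84, v = -105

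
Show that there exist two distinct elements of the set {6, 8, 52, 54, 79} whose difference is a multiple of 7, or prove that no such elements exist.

Two integers differ by a multiple of 7 exactly when they have the same residue mod 7. The residues are 6↦6, 8↦1, 52↦3, 54↦5, 79↦2.
These 5 residues are pairwise different, hence no difference of two elements is divisible by 7.

No, no such pair exists.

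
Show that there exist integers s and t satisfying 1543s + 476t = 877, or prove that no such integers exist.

Since gcd(1543, 476) = 1, every integer is an integer combination of 1543 and 476.
Euclidean algorithm: 1543 = 3·476 + 115, 476 = 4·115 + 16, 115 = 7·16 + 3, 16 = 5·3 + 1, 3 = 3·1 + 0.
Working back up the chain: 1 = 16 − 5·3 = 16 − 5·(115 − 7·16) = −5·115 + 36·16 = −5·115 + 36·(476 − 4·115) = 36·476 − 149·115 = 36·476 − 149·(1543 − 3·476) = −149·1543 + 483·476. So 1543·(-149) + 476·483 = 1.
Times 877: 1543·(-130673) + 476·423591 = 877, so (-130673, 423591) solves it.
Shifting by a multiple of (476, −1543) keeps it a solution: s = -130673 + 275·476 = 227, t = 423591 − 275·1543 = -734.
Check: 1543·227 + 476·(-734) = 350261 − 349384 = 877. ✓

s = 227, t = -734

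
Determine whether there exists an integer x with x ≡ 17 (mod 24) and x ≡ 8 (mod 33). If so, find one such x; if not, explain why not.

The moduli are not coprime: gcd(24, 33) = 3. Compatibility requires 3 ∣ (8 − 17) = -9, which holds, so solutions exist.
List candidates x ≡ 17 (mod 24): 17, 41. Modulo 33 these are 17, 8; 41 gives 8 as required.
Check: 41 mod 24 = 17, 41 mod 33 = 8. ✓

x = 41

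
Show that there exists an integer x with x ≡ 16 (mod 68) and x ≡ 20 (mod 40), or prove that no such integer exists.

x = 220

gcd(68, 40) = 4. A simultaneous solution exists iff 16 ≡ 20 (mod 4); here 16 mod 4 = 0 = 20 mod 4, so it does.
List candidates x ≡ 16 (mod 68): 16, 84, 152, 220. Modulo 40 these are 16, 4, 32, 20; 220 gives 20 as required.
Indeed 220 ≡ 16 (mod 68) and 220 ≡ 20 (mod 40).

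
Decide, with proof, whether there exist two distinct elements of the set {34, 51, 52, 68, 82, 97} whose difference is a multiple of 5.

Both 52 and 82 leave remainder 2 on division by 5; their difference 30 = 6·5 is a multiple of 5.

Yes: 52 and 82.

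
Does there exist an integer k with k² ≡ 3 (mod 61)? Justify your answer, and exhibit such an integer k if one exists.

k = 8

Take k = 8. Then 8² = 64 = 1·61 + 3, so 8² ≡ 3 (mod 61).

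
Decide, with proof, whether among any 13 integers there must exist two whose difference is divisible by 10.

Yes, this is always true.

Each integer lies in one of the 10 residue classes modulo 10.
With 13 integers and only 10 classes, the pigeonhole principle forces two of them, say a and b, into the same class.
Their difference a − b is then a multiple of 10.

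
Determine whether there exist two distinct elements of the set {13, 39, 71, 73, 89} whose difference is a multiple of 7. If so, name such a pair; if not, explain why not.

Two integers differ by a multiple of 7 exactly when they have the same residue mod 7. The residues are 13↦6, 39↦4, 71↦1, 73↦3, 89↦5.
These 5 residues are pairwise different, hence no difference of two elements is divisible by 7.

No, no such pair exists.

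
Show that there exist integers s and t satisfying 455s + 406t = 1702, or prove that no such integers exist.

There are no such integers.

Both 455 and 406 are divisible by gcd(455, 406) = 7, hence so is any combination 455s + 406t.
But 1702 = 7·243 + 1, so 7 ∤ 1702.
Therefore 455s + 406t = 1702 has no solution in integers.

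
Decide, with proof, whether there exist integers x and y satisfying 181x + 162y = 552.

x = 12, y = -10

181 and 162 are coprime, so 181x + 162y ranges over all of ℤ.
Run the Euclidean algorithm on 181 and 162: 181 = 1·162 + 19, 162 = 8·19 + 10, 19 = 1·10 + 9, 10 = 1·9 + 1, 9 = 9·1 + 0.
Unwinding: 1 = 10 − 1·9 = 10 − (19 − 1·10) = −19 + 2·10 = −19 + 2·(162 − 8·19) = 2·162 − 17·19 = 2·162 − 17·(181 − 1·162) = −17·181 + 19·162, i.e. 181·(-17) + 162·19 = 1.
Scaling by 552 gives the particular solution (x, y) = (-9384, 10488).
Shifting by a multiple of (162, −181) keeps it a solution: x = -9384 + 58·162 = 12, y = 10488 − 58·181 = -10.
Indeed 181·12 + 162·(-10) = 2172 − 1620 = 552.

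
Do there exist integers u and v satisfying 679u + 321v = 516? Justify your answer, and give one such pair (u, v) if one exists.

Since gcd(679, 321) = 1, every integer is an integer combination of 679 and 321.
Run the Euclidean algorithm on 679 and 321: 679 = 2·321 + 37, 321 = 8·37 + 25, 37 = 1·25 + 12, 25 = 2·12 + 1, 12 = 12·1 + 0.
Back-substituting, 1 = 25 − 2·12 = 25 − 2·(37 − 1·25) = −2·37 + 3·25 = −2·37 + 3·(321 − 8·37) = 3·321 − 26·37 = 3·321 − 26·(679 − 2·321) = −26·679 + 55·321; that is, 679·(-26) + 321·55 = 1.
Scaling by 516 gives the particular solution (u, v) = (-13416, 28380).
The general solution is u = -13416 + 321k, v = 28380 − 679k; taking k = 42 gives the smaller pair u = 66, v = -138.
Check: 679·66 + 321·(-138) = 44814 − 44298 = 516. ✓

u = 66, v = -138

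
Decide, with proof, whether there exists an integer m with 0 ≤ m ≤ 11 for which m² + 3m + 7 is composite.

At m = 7: 7² + 3·7 + 7 = 77 = 7·11, which is composite.

m = 7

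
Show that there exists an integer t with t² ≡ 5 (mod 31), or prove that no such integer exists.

Take t = 25. Then 25² = 625 = 20·31 + 5, so 25² ≡ 5 (mod 31).

t = 25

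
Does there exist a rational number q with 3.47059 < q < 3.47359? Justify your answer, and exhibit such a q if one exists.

q = 125/36

Look for a denominator N such that an integer falls strictly between N·3.47059 and N·3.47359. N = 36 works: 36·3.47059 = 124.94124 < 125 < 125.04924 = 36·3.47359.
Hence 125/36 is a rational number with 3.47059 < 125/36 < 3.47359.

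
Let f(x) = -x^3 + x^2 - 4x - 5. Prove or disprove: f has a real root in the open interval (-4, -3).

Evaluate at the endpoints: f(-4) = 91, f(-3) = 43 — same sign (positive).
f'(x) = -3x^2 + 2x - 4 has discriminant 2² − 4·(-3)·(-4) = -44 < 0, so f' has no real roots and is negative for every real x.
Hence f is strictly decreasing on ℝ, and in particular on [-4, -3]. A strictly monotone function with same-sign endpoint values stays positive on the whole interval, so f has no zero in (-4, -3).

No.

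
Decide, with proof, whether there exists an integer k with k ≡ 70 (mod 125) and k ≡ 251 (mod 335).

There is no such integer.

Both moduli are multiples of 5 = gcd(125, 335), so any solution would satisfy k ≡ 70 and k ≡ 251 modulo 5 simultaneously.
However 70 ≡ 0 and 251 ≡ 1 (mod 5), and 0 ≠ 1.
So no integer satisfies both congruences.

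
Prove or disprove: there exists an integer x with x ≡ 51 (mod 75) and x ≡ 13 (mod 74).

Since 75 and 74 share no common factor, CRT says the pair of congruences has a solution (unique mod 5550).
Any solution of the first congruence is x = 51 + 75t; substituting into the second, 75t ≡ 13 − 51 ≡ 36 (mod 74).
75 ≡ 1 (mod 74), so this reads 1t ≡ 36 (mod 74). So t ≡ 36 (mod 74).
Taking t = 36 gives x = 51 + 75·36 = 2751.
Verify: 2751 = 36·75 + 51 and 2751 = 37·74 + 13. ✓

x = 2751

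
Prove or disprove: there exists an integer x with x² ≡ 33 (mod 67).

x = 10 works: 10² = 100, and 100 − 33 = 67 = 1·67.

x = 10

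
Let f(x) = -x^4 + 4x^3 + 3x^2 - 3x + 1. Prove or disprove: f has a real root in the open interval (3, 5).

f(3) = 46 and f(5) = -64, which have opposite signs.
Since f is a polynomial it is continuous on [3, 5].
By the Intermediate Value Theorem, f takes the value 0 somewhere in the open interval.

Such a root exists.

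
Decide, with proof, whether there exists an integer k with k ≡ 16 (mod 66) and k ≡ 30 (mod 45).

There is no such integer.

Both moduli are multiples of 3 = gcd(66, 45), so any solution would satisfy k ≡ 16 and k ≡ 30 modulo 3 simultaneously.
But 16 mod 3 = 1 while 30 mod 3 = 0, a contradiction.
Hence the system has no solution.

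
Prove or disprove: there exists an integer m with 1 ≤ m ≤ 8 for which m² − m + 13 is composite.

At m = 4: 4² − 4 + 13 = 25 = 5·5, which is composite.

m = 4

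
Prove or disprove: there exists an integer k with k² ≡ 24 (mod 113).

Apply Euler's criterion with the prime 113: 24 is a quadratic residue iff 24^56 ≡ 1 (mod 113), and a non-residue iff it is ≡ −1.
Repeated squaring mod 113: 24^2 = 576 ≡ 11; 24^4 ≡ 11² = 121 ≡ 8; 24^8 ≡ 8² = 64 ≡ 64; 24^16 ≡ 64² = 4096 ≡ 28; 24^32 ≡ 28² = 784 ≡ 106.
Since 56 = 32 + 16 + 8, 24^56 ≡ 106 · 28 · 64; multiplying out mod 113: 106·28 = 2968 ≡ 30, then 30·64 = 1920 ≡ 112. Thus 24^56 ≡ 112 ≡ −1 (mod 113).
By Euler's criterion 24 is a quadratic non-residue mod 113: no k satisfies k² ≡ 24 (mod 113).

No, no such integer exists.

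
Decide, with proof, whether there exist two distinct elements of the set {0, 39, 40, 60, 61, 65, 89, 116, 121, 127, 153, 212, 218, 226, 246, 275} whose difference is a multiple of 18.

Reduce each element modulo 18: 0↦0, 39↦3, 40↦4, 60↦6, 61↦7, 65↦11, 89↦17, 116↦8, 121↦13, 127↦1, 153↦9, 212↦14, 218↦2, 226↦10, 246↦12, 275↦5.
No residue repeats among the 16 elements, so no pair has difference ≡ 0 (mod 18).

No, no such pair exists.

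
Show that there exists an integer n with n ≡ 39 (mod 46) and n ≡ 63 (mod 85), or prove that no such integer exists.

Since 46 and 85 share no common factor, CRT says the pair of congruences has a solution (unique mod 3910).
Any solution of the first congruence is n = 39 + 46t; substituting into the second, 46t ≡ 63 − 39 ≡ 24 (mod 85).
To invert 46 modulo 85: 85 = 1·46 + 39, 46 = 1·39 + 7, 39 = 5·7 + 4, 7 = 1·4 + 3, 4 = 1·3 + 1, 3 = 3·1 + 0, and unwinding, 1 = 4 − 1·3 = 4 − (7 − 1·4) = −7 + 2·4 = −7 + 2·(39 − 5·7) = 2·39 − 11·7 = 2·39 − 11·(46 − 1·39) = −11·46 + 13·39 = −11·46 + 13·(85 − 1·46) = 13·85 − 24·46. Thus 46⁻¹ ≡ -24 ≡ 61 (mod 85).
Therefore t ≡ 61·24 = 1464 ≡ 19 (mod 85).
With t = 19: n = 39 + 46·19 = 913.
Check: 913 mod 46 = 39, 913 mod 85 = 63. ✓

n = 913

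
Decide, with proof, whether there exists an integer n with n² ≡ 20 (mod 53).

No such integer exists.

Apply Euler's criterion with the prime 53: 20 is a quadratic residue iff 20^26 ≡ 1 (mod 53), and a non-residue iff it is ≡ −1.
Repeated squaring mod 53: 20^2 = 400 ≡ 29; 20^4 ≡ 29² = 841 ≡ 46; 20^8 ≡ 46² = 2116 ≡ 49; 20^16 ≡ 49² = 2401 ≡ 16.
Since 26 = 16 + 8 + 2, 20^26 ≡ 16 · 49 · 29; multiplying out mod 53: 16·49 = 784 ≡ 42, then 42·29 = 1218 ≡ 52. Thus 20^26 ≡ 52 ≡ −1 (mod 53).
The value −1 means 20 is a non-residue modulo 53, so n² ≡ 20 (mod 53) is impossible.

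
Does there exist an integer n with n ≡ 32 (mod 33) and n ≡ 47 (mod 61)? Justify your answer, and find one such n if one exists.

The moduli 33 and 61 are coprime, so by the Chinese Remainder Theorem a unique solution modulo 2013 exists.
Write n = 32 + 33t and require 32 + 33t ≡ 47 (mod 61), i.e. 33t ≡ 15 (mod 61).
Invert 33 mod 61 by the Euclidean algorithm: 61 = 1·33 + 28, 33 = 1·28 + 5, 28 = 5·5 + 3, 5 = 1·3 + 2, 3 = 1·2 + 1, 2 = 2·1 + 0; back-substituting, 1 = 3 − 1·2 = 3 − (5 − 1·3) = −5 + 2·3 = −5 + 2·(28 − 5·5) = 2·28 − 11·5 = 2·28 − 11·(33 − 1·28) = −11·33 + 13·28 = −11·33 + 13·(61 − 1·33) = 13·61 − 24·33. Hence 33·(-24) ≡ 1, so 33⁻¹ ≡ -24 ≡ 37 (mod 61).
Multiplying by 37: t ≡ 37·15 = 555 ≡ 6 (mod 61).
Taking t = 6 gives n = 32 + 33·6 = 230.
Indeed 230 ≡ 32 (mod 33) and 230 ≡ 47 (mod 61).

n = 230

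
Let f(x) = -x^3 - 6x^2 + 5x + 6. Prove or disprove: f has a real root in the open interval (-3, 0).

f(-3) = -36 and f(0) = 6, which have opposite signs.
Since f is a polynomial it is continuous on [-3, 0].
By the Intermediate Value Theorem, f takes the value 0 somewhere in the open interval.

Such a root exists.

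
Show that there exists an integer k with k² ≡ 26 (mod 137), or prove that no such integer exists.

137 is prime, so by Euler's criterion 26 is a square mod 137 iff 26^((137−1)/2) = 26^68 ≡ 1 (mod 137).
Squaring successively (mod 137): 26^2 = 676 ≡ 128; 26^4 ≡ 128² = 16384 ≡ 81; 26^8 ≡ 81² = 6561 ≡ 122; 26^16 ≡ 122² = 14884 ≡ 88; 26^32 ≡ 88² = 7744 ≡ 72; 26^64 ≡ 72² = 5184 ≡ 115.
Since 68 = 64 + 4, 26^68 ≡ 115 · 81; multiplying out mod 137: 115·81 = 9315 ≡ 136. Thus 26^68 ≡ 136 ≡ −1 (mod 137).
The value −1 means 26 is a non-residue modulo 137, so k² ≡ 26 (mod 137) is impossible.

No such integer exists.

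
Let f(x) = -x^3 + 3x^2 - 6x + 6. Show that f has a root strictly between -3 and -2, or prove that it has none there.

Evaluate at the endpoints: f(-3) = 78, f(-2) = 38 — same sign (positive).
f'(x) = -3x^2 + 6x - 6 has discriminant 6² − 4·(-3)·(-6) = -36 < 0, so f' has no real roots and is negative for every real x.
So f is strictly decreasing; between -3 and -2 its values lie between f(-3) = 78 and f(-2) = 38, all positive. Therefore f has no root in (-3, -2).

f has no root in that interval.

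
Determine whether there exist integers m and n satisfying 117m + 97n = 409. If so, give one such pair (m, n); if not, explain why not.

m = 35, n = -38

Since gcd(117, 97) = 1, every integer is an integer combination of 117 and 97.
Run the Euclidean algorithm on 117 and 97: 117 = 1·97 + 20, 97 = 4·20 + 17, 20 = 1·17 + 3, 17 = 5·3 + 2, 3 = 1·2 + 1, 2 = 2·1 + 0.
Working back up the chain: 1 = 3 − 1·2 = 3 − (17 − 5·3) = −17 + 6·3 = −17 + 6·(20 − 1·17) = 6·20 − 7·17 = 6·20 − 7·(97 − 4·20) = −7·97 + 34·20 = −7·97 + 34·(117 − 1·97) = 34·117 − 41·97. So 117·34 + 97·(-41) = 1.
Scaling by 409 gives the particular solution (m, n) = (13906, -16769).
Subtracting 143·97 from m and adding 143·117 to n gives the tidier solution (35, -38).
Indeed 117·35 + 97·(-38) = 4095 − 3686 = 409.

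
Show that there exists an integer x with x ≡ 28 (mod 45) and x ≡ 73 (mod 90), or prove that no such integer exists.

x = 73

Here gcd(45, 90) = 45, and both 28 and 73 leave remainder 28 mod 45, so the system is consistent.
The integers ≡ 28 (mod 45) are 28, 73, …; their remainders mod 90 are 28, 73, so x = 73 is the first that is ≡ 73 (mod 90).
Check: 73 mod 45 = 28, 73 mod 90 = 73. ✓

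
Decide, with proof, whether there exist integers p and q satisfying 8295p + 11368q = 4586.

No such integers exist.

gcd(8295, 11368) = 7, so every integer of the form 8295p + 11368q is a multiple of 7.
However 4586 leaves remainder 1 on division by 7.
Therefore 8295p + 11368q = 4586 has no solution in integers.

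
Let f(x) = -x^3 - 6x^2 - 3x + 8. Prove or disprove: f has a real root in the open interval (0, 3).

Yes, f has a root in the interval.

f(0) = 8 and f(3) = -82, which have opposite signs.
f is continuous everywhere (it is a polynomial), in particular on [0, 3].
By the Intermediate Value Theorem, f takes the value 0 somewhere in the open interval.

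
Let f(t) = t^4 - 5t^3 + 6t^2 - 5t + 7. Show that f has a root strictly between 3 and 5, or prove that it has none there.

f(3) = -8 and f(5) = 132, which have opposite signs.
As a polynomial, f is continuous on every closed interval.
By the Intermediate Value Theorem f must vanish at some point of (3, 5).

Yes, f has a root in the interval.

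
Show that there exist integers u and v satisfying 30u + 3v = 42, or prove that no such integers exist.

u = 0, v = 14

Since gcd(30, 3) = 3 and 42 = 3·14, Bézout's identity guarantees a solution.
Dividing through by 3 reduces the equation to 10u + 1v = 14.
The coefficient of v is 1, so setting u = 0 and v = 14 already solves it.
Indeed 30·0 + 3·14 = 0 + 42 = 42.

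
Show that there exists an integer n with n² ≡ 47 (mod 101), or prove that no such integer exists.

n = 42

n = 42 works: 42² = 1764, and 1764 − 47 = 1717 = 17·101.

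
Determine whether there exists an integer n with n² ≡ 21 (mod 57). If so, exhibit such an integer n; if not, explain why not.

There is no such integer.

Work modulo the divisor 19 of 57. If n² ≡ 21 (mod 57) then n² ≡ 2 (mod 19).
Since (19 − n)² ≡ n² (mod 19), it suffices to square n = 0, 1, …, 9: the residues are 0, 1, 4, 9, 16, 6, 17, 11, 7, 5.
So the quadratic residues mod 19 are {0, 1, 4, 5, 6, 7, 9, 11, 16, 17}, and 2 is not among them.
Therefore n² ≡ 21 (mod 57) has no solution.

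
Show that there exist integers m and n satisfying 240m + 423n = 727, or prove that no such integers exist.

gcd(240, 423) = 3, so every integer of the form 240m + 423n is a multiple of 3.
But 727 is not a multiple of 3 (it leaves remainder 1).
Hence no integers m, n satisfy the equation.

No, no such integers exist.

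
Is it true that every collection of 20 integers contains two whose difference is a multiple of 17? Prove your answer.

There are exactly 17 possible remainders on division by 17.
Since 20 > 17, two of the 20 integers must share a residue class by the pigeonhole principle; call them a and b.
Then a ≡ b (mod 17), i.e. 17 ∣ (a − b).

Yes, this is always true.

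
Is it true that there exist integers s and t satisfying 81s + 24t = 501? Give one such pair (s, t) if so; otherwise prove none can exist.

Every value of 81s + 24t is a multiple of gcd(81, 24) = 3; since 3 ∣ 501, solutions exist.
Dividing through by 3 reduces the equation to 27s + 8t = 167.
Run the Euclidean algorithm on 27 and 8: 27 = 3·8 + 3, 8 = 2·3 + 2, 3 = 1·2 + 1, 2 = 2·1 + 0.
Working back up the chain: 1 = 3 − 1·2 = 3 − (8 − 2·3) = −8 + 3·3 = −8 + 3·(27 − 3·8) = 3·27 − 10·8. So 27·3 + 8·(-10) = 1.
Times 167: 27·501 + 8·(-1670) = 167, so (501, -1670) solves it.
Subtracting 62·8 from s and adding 62·27 to t gives the tidier solution (5, 4).
Check: 81·5 + 24·4 = 405 + 96 = 501. ✓

s = 5, t = 4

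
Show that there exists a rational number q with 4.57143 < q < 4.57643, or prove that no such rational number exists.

q = 151/33

Look for a denominator N such that an integer falls strictly between N·4.57143 and N·4.57643. N = 33 works: 33·4.57143 = 150.85719 < 151 < 151.02219 = 33·4.57643.
So q = 151/33 works: it is a ratio of integers, and dividing 33·4.57143 < 151 < 33·4.57643 through by 33 gives 4.57143 < 151/33 < 4.57643.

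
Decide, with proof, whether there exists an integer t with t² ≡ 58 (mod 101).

t = 19 works: 19² = 361, and 361 − 58 = 303 = 3·101.

t = 19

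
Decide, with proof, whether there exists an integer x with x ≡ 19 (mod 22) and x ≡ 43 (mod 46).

gcd(22, 46) = 2. A simultaneous solution exists iff 19 ≡ 43 (mod 2); here 19 mod 2 = 1 = 43 mod 2, so it does.
Write x = 19 + 22t. Then 22t ≡ 43 − 19 ≡ 24 (mod 46); dividing through by 2 gives 11t ≡ 12 (mod 23).
To invert 11 modulo 23: 23 = 2·11 + 1, 11 = 11·1 + 0, and unwinding, 1 = 23 − 2·11. Thus 11⁻¹ ≡ -2 ≡ 21 (mod 23).
Multiplying by 21: t ≡ 21·12 = 252 ≡ 22 (mod 23).
Then x = 19 + 22·22 = 503.
Check: 503 mod 22 = 19, 503 mod 46 = 43. ✓

x = 503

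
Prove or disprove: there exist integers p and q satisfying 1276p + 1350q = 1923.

gcd(1276, 1350) = 2, so every integer of the form 1276p + 1350q is a multiple of 2.
But 1923 is not a multiple of 2 (it leaves remainder 1).
Therefore 1276p + 1350q = 1923 has no solution in integers.

There are no such integers.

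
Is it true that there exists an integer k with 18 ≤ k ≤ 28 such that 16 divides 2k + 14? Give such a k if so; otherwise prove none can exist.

For k = 18, 19, …, 24 the values 50, 52, 54, 56, 58, 60, 62 are not multiples of 16. k = 25 works, since 2·25 + 14 = 64 = 4·16.

k = 25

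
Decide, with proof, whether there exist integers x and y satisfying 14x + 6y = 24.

x = 0, y = 4

gcd(14, 6) = 2, and 2 divides 24, so integer solutions exist.
Dividing through by 2 reduces the equation to 7x + 3y = 12.
Dividing repeatedly: 7 = 2·3 + 1, 3 = 3·1 + 0.
Unwinding: 1 = 7 − 2·3, i.e. 7·1 + 3·(-2) = 1.
Scaling by 12 gives the particular solution (x, y) = (12, -24).
Subtracting 4·3 from x and adding 4·7 to y gives the tidier solution (0, 4).
Check: 14·0 + 6·4 = 0 + 24 = 24. ✓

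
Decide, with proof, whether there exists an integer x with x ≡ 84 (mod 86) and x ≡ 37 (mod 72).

gcd(86, 72) = 2. If x ≡ 84 (mod 86) and x ≡ 37 (mod 72), then x ≡ 84 (mod 2) and x ≡ 37 (mod 2).
However 84 ≡ 0 and 37 ≡ 1 (mod 2), and 0 ≠ 1.
Hence the system has no solution.

No such integer exists.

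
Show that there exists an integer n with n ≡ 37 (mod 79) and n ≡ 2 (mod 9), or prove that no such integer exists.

gcd(79, 9) = 1, so the Chinese Remainder Theorem guarantees exactly one residue class mod 711 satisfying both.
Any solution of the first congruence is n = 37 + 79t; substituting into the second, 79t ≡ 2 − 37 ≡ 1 (mod 9).
79 ≡ 7 (mod 9), so this reads 7t ≡ 1 (mod 9). Since 7·4 = 28 = 3·9 + 1, the inverse of 7 mod 9 is 4.
Therefore t ≡ 4·1 = 4 (mod 9).
With t = 4: n = 37 + 79·4 = 353.
Check: 353 mod 79 = 37, 353 mod 9 = 2. ✓

n = 353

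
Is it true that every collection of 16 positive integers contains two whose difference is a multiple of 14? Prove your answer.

True.

Partition the integers by their residue mod 14; there are 14 classes.
Placing 16 integers into 14 classes, some class receives at least two — say a and b.
Their difference a − b is then a multiple of 14.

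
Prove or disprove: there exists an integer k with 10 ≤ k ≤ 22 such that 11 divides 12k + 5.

k = 17

For k = 10, 11, …, 16 the values 125, 137, 149, 161, 173, 185, 197 are not multiples of 11. Try k = 17: 12·17 + 5 = 209 = 19·11, which is divisible by 11.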